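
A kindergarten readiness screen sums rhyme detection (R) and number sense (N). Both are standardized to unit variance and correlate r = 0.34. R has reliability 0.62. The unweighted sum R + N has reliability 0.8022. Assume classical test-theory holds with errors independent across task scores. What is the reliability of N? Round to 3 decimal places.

Var(R+N) = 2 + 2·0.34 = 2.680.
True-score variance = ρ_R + ρ_N + 2·0.34, so 0.8022 = (0.62 + ρ_N + 0.68) / 2.680.
ρ_N = 0.8022·2.680 − 0.62 − 0.68 = 0.850.

0.850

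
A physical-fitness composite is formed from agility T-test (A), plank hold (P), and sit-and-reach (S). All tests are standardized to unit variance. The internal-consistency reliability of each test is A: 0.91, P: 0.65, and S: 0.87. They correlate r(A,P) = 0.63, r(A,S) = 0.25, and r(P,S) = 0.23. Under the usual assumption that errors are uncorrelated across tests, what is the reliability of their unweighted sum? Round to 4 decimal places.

0.8908

Var(A+P+S) = 3 + 2·[0.63 + 0.25 + 0.23] = 3 + 2.22 = 5.22.
Because errors are independent across components, Cov(Tᵢ,Tⱼ) = Cov(Xᵢ,Xⱼ); the off-diagonal part of the true-score variance is the same as above.
True-score variance = [0.91 + 0.65 + 0.87] + 2.22 = 2.43 + 2.22 = 4.65.
Reliability = 4.65 / 5.22 = 0.8908.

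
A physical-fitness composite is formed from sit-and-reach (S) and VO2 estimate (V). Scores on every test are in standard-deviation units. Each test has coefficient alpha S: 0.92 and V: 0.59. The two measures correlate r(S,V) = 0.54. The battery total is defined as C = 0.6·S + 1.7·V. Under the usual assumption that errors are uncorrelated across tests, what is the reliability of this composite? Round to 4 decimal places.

Var(C) = 0.6² + 1.7² + 2·[1.02·0.54] = 3.25 + 1.1016 = 4.3516.
Under uncorrelated errors the observed covariances equal the true-score covariances, so only the own-variance terms attenuate.
True-score variance = [0.6²·0.92 + 1.7²·0.59] + 1.1016 = 2.0363 + 1.1016 = 3.1379.
Reliability = 3.1379 / 4.3516 = 0.7211.

0.7211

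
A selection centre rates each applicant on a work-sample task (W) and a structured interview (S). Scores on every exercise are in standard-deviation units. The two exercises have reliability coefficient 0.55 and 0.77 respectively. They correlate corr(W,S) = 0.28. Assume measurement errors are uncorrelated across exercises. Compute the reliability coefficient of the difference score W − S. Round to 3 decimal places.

0.528

Var(W−S) = 1 + 1 − 2·0.28 = 2 − 0.56 = 1.44.
With uncorrelated errors the cross-covariances are all true-score covariance, so they carry over unchanged; only the diagonal terms shrink to ρᵢσᵢ².
True-score variance = [0.55 + 0.77] − 0.56 = 1.32 − 0.56 = 0.76.
Reliability = 0.76 / 1.44 = 0.528.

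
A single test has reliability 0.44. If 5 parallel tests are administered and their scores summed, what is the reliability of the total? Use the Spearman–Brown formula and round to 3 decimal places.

0.797

ρ_k = kρ / (1 + (k−1)ρ) = 5·0.44 / (1 + 4·0.44) = 2.200 / 2.760 = 0.797.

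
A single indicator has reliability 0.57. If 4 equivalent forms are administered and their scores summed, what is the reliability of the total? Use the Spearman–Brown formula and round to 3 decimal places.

0.841

ρ_k = kρ / (1 + (k−1)ρ) = 4·0.57 / (1 + 3·0.57) = 2.280 / 2.710 = 0.841.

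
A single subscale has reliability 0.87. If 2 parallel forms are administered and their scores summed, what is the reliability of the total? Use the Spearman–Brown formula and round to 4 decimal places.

0.9305

ρ_k = kρ / (1 + (k−1)ρ) = 2·0.87 / (1 + 1·0.87) = 1.740 / 1.870 = 0.9305.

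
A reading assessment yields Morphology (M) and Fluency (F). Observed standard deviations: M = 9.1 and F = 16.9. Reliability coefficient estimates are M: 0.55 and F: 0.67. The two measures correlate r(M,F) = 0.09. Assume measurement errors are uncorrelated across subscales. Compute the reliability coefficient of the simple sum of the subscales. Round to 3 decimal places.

Var(M+F) = 9.1² + 16.9² + 2·[9.1·16.9·0.09] = 368.42 + 27.6822 = 396.102.
With uncorrelated errors the cross-covariances are all true-score covariance, so they carry over unchanged; only the diagonal terms shrink to ρᵢσᵢ².
True-score variance = [9.1²·0.55 + 16.9²·0.67] + 27.6822 = 236.904 + 27.6822 = 264.586.
Reliability = 264.586 / 396.102 = 0.668.

0.668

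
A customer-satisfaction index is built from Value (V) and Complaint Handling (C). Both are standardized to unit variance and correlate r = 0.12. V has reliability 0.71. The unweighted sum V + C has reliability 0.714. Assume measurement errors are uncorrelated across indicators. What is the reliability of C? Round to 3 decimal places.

0.649

Var(V+C) = 2 + 2·0.12 = 2.240.
True-score variance = ρ_V + ρ_C + 2·0.12, so 0.714 = (0.71 + ρ_C + 0.24) / 2.240.
ρ_C = 0.714·2.240 − 0.71 − 0.24 = 0.649.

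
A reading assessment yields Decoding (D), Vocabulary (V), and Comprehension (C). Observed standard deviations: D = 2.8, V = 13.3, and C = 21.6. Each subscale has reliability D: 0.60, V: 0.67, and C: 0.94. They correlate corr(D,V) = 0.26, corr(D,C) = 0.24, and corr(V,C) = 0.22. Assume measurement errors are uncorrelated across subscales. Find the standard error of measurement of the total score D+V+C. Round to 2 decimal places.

9.46

Var(total) = 651.29 + 174.798 = 826.088.
True-score variance = 561.787 + 174.798 = 736.585, so reliability = 0.8917.
Error variance = 826.088 − 736.585 = 89.5033; SEM = √89.5033 = 9.46.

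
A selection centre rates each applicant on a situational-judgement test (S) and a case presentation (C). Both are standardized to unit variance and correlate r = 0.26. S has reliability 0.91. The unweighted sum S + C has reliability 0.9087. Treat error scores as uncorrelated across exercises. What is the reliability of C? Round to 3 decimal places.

Var(S+C) = 2 + 2·0.26 = 2.520.
True-score variance = ρ_S + ρ_C + 2·0.26, so 0.9087 = (0.91 + ρ_C + 0.52) / 2.520.
ρ_C = 0.9087·2.520 − 0.91 − 0.52 = 0.860.

0.860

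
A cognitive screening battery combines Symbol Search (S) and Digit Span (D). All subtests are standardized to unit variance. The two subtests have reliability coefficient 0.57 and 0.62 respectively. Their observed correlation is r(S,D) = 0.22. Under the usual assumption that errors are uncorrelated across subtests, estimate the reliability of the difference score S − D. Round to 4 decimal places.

Var(S−D) = 1 + 1 − 2·0.22 = 2 − 0.44 = 1.56.
With uncorrelated errors the cross-covariances are all true-score covariance, so they carry over unchanged; only the diagonal terms shrink to ρᵢσᵢ².
True-score variance = [0.57 + 0.62] − 0.44 = 1.19 − 0.44 = 0.75.
Reliability = 0.75 / 1.56 = 0.4808.

0.4808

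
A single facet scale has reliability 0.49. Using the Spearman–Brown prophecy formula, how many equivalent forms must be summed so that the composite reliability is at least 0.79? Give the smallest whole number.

4

k ≥ ρ*(1−ρ₁)/(ρ₁(1−ρ*)) = 0.79·0.51 / (0.49·0.21) = 3.915.
Smallest integer k = 4.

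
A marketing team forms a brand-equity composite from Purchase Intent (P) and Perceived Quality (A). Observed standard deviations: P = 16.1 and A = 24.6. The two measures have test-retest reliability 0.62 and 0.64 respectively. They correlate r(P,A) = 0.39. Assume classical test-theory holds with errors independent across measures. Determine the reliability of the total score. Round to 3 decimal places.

Var(P+A) = 16.1² + 24.6² + 2·[16.1·24.6·0.39] = 864.37 + 308.927 = 1173.3.
Because errors are independent across components, Cov(Tᵢ,Tⱼ) = Cov(Xᵢ,Xⱼ); the off-diagonal part of the true-score variance is the same as above.
True-score variance = [16.1²·0.62 + 24.6²·0.64] + 308.927 = 548.013 + 308.927 = 856.939.
Reliability = 856.939 / 1173.3 = 0.730.

0.730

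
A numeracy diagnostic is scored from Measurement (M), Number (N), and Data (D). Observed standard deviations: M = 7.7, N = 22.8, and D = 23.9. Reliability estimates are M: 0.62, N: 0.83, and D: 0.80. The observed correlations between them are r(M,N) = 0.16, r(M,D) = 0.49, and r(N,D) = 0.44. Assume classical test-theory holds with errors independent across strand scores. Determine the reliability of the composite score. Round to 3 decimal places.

0.879

Var(M+N+D) = 7.7² + 22.8² + 23.9² + 2·[7.7·22.8·0.16 + 7.7·23.9·0.49 + 22.8·23.9·0.44] = 1150.34 + 716.058 = 1866.4.
Because errors are independent across components, Cov(Tᵢ,Tⱼ) = Cov(Xᵢ,Xⱼ); the off-diagonal part of the true-score variance is the same as above.
True-score variance = [7.7²·0.62 + 22.8²·0.83 + 23.9²·0.80] + 716.058 = 925.195 + 716.058 = 1641.25.
Reliability = 1641.25 / 1866.4 = 0.879.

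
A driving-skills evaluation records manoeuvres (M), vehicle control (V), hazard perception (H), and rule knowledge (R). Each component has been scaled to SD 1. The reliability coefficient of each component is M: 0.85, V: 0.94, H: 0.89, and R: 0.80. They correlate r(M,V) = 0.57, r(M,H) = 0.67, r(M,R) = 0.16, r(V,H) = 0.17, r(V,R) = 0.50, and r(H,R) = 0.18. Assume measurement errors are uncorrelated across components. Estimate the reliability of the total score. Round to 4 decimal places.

0.9388

Var(M+V+H+R) = 4 + 2·[0.57 + 0.67 + 0.16 + 0.17 + 0.50 + 0.18] = 4 + 4.5 = 8.5.
Because errors are independent across components, Cov(Tᵢ,Tⱼ) = Cov(Xᵢ,Xⱼ); the off-diagonal part of the true-score variance is the same as above.
True-score variance = [0.85 + 0.94 + 0.89 + 0.80] + 4.5 = 3.48 + 4.5 = 7.98.
Reliability = 7.98 / 8.5 = 0.9388.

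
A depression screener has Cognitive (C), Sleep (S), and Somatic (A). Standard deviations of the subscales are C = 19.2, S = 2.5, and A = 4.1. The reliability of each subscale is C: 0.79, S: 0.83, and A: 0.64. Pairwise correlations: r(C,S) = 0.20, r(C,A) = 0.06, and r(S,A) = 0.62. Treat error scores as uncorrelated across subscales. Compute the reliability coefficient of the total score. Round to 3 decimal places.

Var(C+S+A) = 19.2² + 2.5² + 4.1² + 2·[19.2·2.5·0.20 + 19.2·4.1·0.06 + 2.5·4.1·0.62] = 391.7 + 41.3564 = 433.056.
With uncorrelated errors the cross-covariances are all true-score covariance, so they carry over unchanged; only the diagonal terms shrink to ρᵢσᵢ².
True-score variance = [19.2²·0.79 + 2.5²·0.83 + 4.1²·0.64] + 41.3564 = 307.171 + 41.3564 = 348.528.
Reliability = 348.528 / 433.056 = 0.805.

0.805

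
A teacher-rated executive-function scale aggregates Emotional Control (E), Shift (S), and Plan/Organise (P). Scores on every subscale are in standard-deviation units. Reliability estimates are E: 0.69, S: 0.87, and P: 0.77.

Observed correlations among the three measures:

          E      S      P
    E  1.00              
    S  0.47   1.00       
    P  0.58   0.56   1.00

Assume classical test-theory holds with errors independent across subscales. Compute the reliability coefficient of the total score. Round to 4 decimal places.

Var(E+S+P) = 3 + 2·[0.47 + 0.58 + 0.56] = 3 + 3.22 = 6.22.
Because errors are independent across components, Cov(Tᵢ,Tⱼ) = Cov(Xᵢ,Xⱼ); the off-diagonal part of the true-score variance is the same as above.
True-score variance = [0.69 + 0.87 + 0.77] + 3.22 = 2.33 + 3.22 = 5.55.
Reliability = 5.55 / 6.22 = 0.8923.

0.8923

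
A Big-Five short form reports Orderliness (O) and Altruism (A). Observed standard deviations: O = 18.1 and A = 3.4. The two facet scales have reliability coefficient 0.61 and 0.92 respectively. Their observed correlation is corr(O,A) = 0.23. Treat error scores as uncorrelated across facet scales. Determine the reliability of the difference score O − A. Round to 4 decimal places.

0.5860

Var(O−A) = 18.1² + 3.4² − 2·18.1·3.4·0.23 = 339.17 − 28.3084 = 310.862.
Under uncorrelated errors the observed covariances equal the true-score covariances, so only the own-variance terms attenuate.
True-score variance = [18.1²·0.61 + 3.4²·0.92] − 28.3084 = 210.477 − 28.3084 = 182.169.
Reliability = 182.169 / 310.862 = 0.5860.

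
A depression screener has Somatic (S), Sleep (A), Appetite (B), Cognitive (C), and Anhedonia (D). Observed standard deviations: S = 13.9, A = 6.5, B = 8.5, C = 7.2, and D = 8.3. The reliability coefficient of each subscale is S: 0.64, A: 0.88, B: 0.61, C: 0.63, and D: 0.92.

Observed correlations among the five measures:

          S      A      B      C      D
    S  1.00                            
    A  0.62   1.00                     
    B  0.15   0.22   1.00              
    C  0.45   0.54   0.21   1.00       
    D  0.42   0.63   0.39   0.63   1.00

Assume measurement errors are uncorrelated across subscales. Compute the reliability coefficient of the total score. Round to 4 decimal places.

Var(S+A+B+C+D) = 13.9² + 6.5² + 8.5² + 7.2² + 8.3² + 2·[13.9·6.5·0.62 + 13.9·8.5·0.15 + 13.9·7.2·0.45 + 13.9·8.3·0.42 + 6.5·8.5·0.22 + 6.5·7.2·0.54 + 6.5·8.3·0.63 + 8.5·7.2·0.21 + 8.5·8.3·0.39 + 7.2·8.3·0.63] = 428.44 + 633.323 = 1061.76.
Because errors are independent across components, Cov(Tᵢ,Tⱼ) = Cov(Xᵢ,Xⱼ); the off-diagonal part of the true-score variance is the same as above.
True-score variance = [13.9²·0.64 + 6.5²·0.88 + 8.5²·0.61 + 7.2²·0.63 + 8.3²·0.92] + 633.323 = 300.945 + 633.323 = 934.268.
Reliability = 934.268 / 1061.76 = 0.8799.

0.8799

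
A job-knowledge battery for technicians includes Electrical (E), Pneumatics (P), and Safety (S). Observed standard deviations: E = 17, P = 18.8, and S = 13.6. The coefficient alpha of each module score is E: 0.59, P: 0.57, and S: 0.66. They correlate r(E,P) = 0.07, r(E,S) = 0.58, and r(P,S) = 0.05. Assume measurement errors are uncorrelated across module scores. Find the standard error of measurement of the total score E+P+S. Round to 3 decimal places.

18.258

Var(total) = 827.4 + 338.504 = 1165.9.
True-score variance = 494.044 + 338.504 = 832.548, so reliability = 0.7141.
Error variance = 1165.9 − 832.548 = 333.356; SEM = √333.356 = 18.258.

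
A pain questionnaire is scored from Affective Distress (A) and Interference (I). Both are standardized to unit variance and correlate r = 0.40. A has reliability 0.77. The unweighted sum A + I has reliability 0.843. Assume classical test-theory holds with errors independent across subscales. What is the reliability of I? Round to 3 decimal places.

Var(A+I) = 2 + 2·0.40 = 2.800.
True-score variance = ρ_A + ρ_I + 2·0.40, so 0.843 = (0.77 + ρ_I + 0.80) / 2.800.
ρ_I = 0.843·2.800 − 0.77 − 0.80 = 0.790.

0.790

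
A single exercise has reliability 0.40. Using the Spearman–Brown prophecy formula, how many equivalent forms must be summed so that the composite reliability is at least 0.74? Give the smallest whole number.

5

k ≥ ρ*(1−ρ₁)/(ρ₁(1−ρ*)) = 0.74·0.60 / (0.40·0.26) = 4.269.
Smallest integer k = 5.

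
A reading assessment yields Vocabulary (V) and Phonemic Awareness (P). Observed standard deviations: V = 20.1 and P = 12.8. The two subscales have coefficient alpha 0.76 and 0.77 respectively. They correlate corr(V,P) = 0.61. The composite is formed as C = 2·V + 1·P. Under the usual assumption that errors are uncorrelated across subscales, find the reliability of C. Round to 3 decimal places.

Var(C) = 2²·20.1² + 12.8² + 2·[2·20.1·12.8·0.61] = 1779.88 + 627.763 = 2407.64.
With uncorrelated errors the cross-covariances are all true-score covariance, so they carry over unchanged; only the diagonal terms shrink to ρᵢσᵢ².
True-score variance = [2²·20.1²·0.76 + 12.8²·0.77] + 627.763 = 1354.35 + 627.763 = 1982.11.
Reliability = 1982.11 / 2407.64 = 0.823.

0.823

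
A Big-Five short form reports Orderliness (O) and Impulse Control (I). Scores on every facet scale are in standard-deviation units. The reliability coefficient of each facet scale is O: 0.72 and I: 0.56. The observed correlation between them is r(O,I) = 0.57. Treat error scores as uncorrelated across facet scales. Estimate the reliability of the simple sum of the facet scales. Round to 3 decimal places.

Var(O+I) = 2 + 2·[0.57] = 2 + 1.14 = 3.14.
With uncorrelated errors the cross-covariances are all true-score covariance, so they carry over unchanged; only the diagonal terms shrink to ρᵢσᵢ².
True-score variance = [0.72 + 0.56] + 1.14 = 1.28 + 1.14 = 2.42.
Reliability = 2.42 / 3.14 = 0.771.

0.771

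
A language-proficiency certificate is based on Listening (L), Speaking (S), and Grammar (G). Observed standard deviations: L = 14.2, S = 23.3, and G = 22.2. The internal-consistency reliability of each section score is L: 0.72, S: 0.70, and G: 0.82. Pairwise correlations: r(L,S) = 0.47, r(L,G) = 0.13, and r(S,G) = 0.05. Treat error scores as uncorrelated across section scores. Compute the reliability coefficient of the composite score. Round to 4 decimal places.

Var(L+S+G) = 14.2² + 23.3² + 22.2² + 2·[14.2·23.3·0.47 + 14.2·22.2·0.13 + 23.3·22.2·0.05] = 1237.37 + 444.697 = 1682.07.
Because errors are independent across components, Cov(Tᵢ,Tⱼ) = Cov(Xᵢ,Xⱼ); the off-diagonal part of the true-score variance is the same as above.
True-score variance = [14.2²·0.72 + 23.3²·0.70 + 22.2²·0.82] + 444.697 = 929.333 + 444.697 = 1374.03.
Reliability = 1374.03 / 1682.07 = 0.8169.

0.8169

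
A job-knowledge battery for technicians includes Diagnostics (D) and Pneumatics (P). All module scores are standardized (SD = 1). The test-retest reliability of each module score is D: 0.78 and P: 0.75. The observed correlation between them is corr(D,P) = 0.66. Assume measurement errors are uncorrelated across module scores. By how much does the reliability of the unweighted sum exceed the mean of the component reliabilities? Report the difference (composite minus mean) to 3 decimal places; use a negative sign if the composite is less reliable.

Var(sum) = 2 + 1.32 = 3.32; true-score variance = 1.53 + 1.32 = 2.85; composite reliability = 0.8584.
Mean component reliability = 0.7650.
Difference = 0.8584 − 0.7650 = 0.093.

0.093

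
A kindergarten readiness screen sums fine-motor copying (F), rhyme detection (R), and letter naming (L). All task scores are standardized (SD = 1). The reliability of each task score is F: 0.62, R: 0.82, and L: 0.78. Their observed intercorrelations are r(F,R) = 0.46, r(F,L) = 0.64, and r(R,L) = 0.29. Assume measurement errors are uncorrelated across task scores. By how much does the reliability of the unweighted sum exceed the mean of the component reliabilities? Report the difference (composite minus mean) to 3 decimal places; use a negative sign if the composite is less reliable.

Var(sum) = 3 + 2.78 = 5.78; true-score variance = 2.22 + 2.78 = 5; composite reliability = 0.8651.
Mean component reliability = 0.7400.
Difference = 0.8651 − 0.7400 = 0.125.

0.125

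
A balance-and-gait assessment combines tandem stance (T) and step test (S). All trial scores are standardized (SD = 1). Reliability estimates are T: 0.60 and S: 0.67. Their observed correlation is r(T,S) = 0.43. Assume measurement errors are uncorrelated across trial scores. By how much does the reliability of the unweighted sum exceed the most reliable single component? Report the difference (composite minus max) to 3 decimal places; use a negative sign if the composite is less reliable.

0.075

Var(sum) = 2 + 0.86 = 2.86; true-score variance = 1.27 + 0.86 = 2.13; composite reliability = 0.7448.
Max component reliability = 0.6700.
Difference = 0.7448 − 0.6700 = 0.075.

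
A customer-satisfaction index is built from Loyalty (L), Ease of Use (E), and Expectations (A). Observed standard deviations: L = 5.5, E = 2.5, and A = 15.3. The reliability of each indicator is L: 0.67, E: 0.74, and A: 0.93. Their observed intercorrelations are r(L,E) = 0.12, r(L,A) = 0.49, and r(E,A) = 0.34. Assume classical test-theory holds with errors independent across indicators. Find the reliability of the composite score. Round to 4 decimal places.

Var(L+E+A) = 5.5² + 2.5² + 15.3² + 2·[5.5·2.5·0.12 + 5.5·15.3·0.49 + 2.5·15.3·0.34] = 270.59 + 111.777 = 382.367.
Because errors are independent across components, Cov(Tᵢ,Tⱼ) = Cov(Xᵢ,Xⱼ); the off-diagonal part of the true-score variance is the same as above.
True-score variance = [5.5²·0.67 + 2.5²·0.74 + 15.3²·0.93] + 111.777 = 242.596 + 111.777 = 354.373.
Reliability = 354.373 / 382.367 = 0.9268.

0.9268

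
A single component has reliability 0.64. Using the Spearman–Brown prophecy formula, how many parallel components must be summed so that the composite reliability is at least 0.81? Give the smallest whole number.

k ≥ ρ*(1−ρ₁)/(ρ₁(1−ρ*)) = 0.81·0.36 / (0.64·0.19) = 2.398.
Smallest integer k = 3.

3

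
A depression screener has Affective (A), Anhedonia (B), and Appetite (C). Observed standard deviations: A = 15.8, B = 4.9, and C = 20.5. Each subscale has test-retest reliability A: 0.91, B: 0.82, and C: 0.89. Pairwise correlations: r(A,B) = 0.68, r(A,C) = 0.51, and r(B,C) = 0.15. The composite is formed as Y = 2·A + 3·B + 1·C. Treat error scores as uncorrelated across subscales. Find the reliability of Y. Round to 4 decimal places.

0.9420

Var(Y) = 2²·15.8² + 3²·4.9² + 20.5² + 2·[6·15.8·4.9·0.68 + 2·15.8·20.5·0.51 + 3·4.9·20.5·0.15] = 1634.9 + 1382.91 = 3017.81.
Because errors are independent across components, Cov(Tᵢ,Tⱼ) = Cov(Xᵢ,Xⱼ); the off-diagonal part of the true-score variance is the same as above.
True-score variance = [2²·15.8²·0.91 + 3²·4.9²·0.82 + 20.5²·0.89] + 1382.91 = 1459.91 + 1382.91 = 2842.81.
Reliability = 2842.81 / 3017.81 = 0.9420.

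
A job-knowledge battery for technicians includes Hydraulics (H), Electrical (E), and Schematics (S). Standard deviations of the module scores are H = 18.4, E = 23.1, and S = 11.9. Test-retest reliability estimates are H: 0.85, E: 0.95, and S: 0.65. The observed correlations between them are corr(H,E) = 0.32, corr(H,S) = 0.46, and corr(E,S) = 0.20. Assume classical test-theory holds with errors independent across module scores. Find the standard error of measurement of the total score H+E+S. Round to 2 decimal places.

Var(total) = 1013.78 + 583.425 = 1597.2.
True-score variance = 886.752 + 583.425 = 1470.18, so reliability = 0.9205.
Error variance = 1597.2 − 1470.18 = 127.028; SEM = √127.028 = 11.27.

11.27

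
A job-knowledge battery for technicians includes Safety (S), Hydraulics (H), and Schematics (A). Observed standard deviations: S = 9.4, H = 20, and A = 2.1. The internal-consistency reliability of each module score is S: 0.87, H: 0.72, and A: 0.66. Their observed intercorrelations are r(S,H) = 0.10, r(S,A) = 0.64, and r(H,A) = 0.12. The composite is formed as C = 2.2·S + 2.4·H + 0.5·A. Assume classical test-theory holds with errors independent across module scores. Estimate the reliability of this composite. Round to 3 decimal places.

Var(C) = 2.2²·9.4² + 2.4²·20² + 0.5²·2.1² + 2·[5.28·9.4·20·0.10 + 1.1·9.4·2.1·0.64 + 1.2·20·2.1·0.12] = 2732.76 + 238.418 = 2971.18.
With uncorrelated errors the cross-covariances are all true-score covariance, so they carry over unchanged; only the diagonal terms shrink to ρᵢσᵢ².
True-score variance = [2.2²·9.4²·0.87 + 2.4²·20²·0.72 + 0.5²·2.1²·0.66] + 238.418 = 2031.67 + 238.418 = 2270.09.
Reliability = 2270.09 / 2971.18 = 0.764.

0.764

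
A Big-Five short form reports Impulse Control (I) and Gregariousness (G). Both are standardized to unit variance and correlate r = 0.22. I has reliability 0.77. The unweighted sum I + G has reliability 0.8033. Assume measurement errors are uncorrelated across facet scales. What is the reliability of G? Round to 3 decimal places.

0.750

Var(I+G) = 2 + 2·0.22 = 2.440.
True-score variance = ρ_I + ρ_G + 2·0.22, so 0.8033 = (0.77 + ρ_G + 0.44) / 2.440.
ρ_G = 0.8033·2.440 − 0.77 − 0.44 = 0.750.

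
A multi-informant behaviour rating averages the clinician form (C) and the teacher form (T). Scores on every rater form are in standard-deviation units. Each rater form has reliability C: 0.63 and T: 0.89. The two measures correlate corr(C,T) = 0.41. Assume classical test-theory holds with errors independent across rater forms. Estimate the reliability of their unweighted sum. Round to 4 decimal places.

Var(C+T) = 2 + 2·[0.41] = 2 + 0.82 = 2.82.
Under uncorrelated errors the observed covariances equal the true-score covariances, so only the own-variance terms attenuate.
True-score variance = [0.63 + 0.89] + 0.82 = 1.52 + 0.82 = 2.34.
Reliability = 2.34 / 2.82 = 0.8298.

0.8298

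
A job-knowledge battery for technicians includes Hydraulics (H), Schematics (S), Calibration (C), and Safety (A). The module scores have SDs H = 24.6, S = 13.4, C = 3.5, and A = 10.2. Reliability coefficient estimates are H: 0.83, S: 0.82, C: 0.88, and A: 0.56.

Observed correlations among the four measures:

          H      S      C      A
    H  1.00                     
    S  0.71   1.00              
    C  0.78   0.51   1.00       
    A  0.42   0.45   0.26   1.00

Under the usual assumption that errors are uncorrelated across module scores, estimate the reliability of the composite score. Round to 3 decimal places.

Var(H+S+C+A) = 24.6² + 13.4² + 3.5² + 10.2² + 2·[24.6·13.4·0.71 + 24.6·3.5·0.78 + 24.6·10.2·0.42 + 13.4·3.5·0.51 + 13.4·10.2·0.45 + 3.5·10.2·0.26] = 901.01 + 1002.59 = 1903.6.
Under uncorrelated errors the observed covariances equal the true-score covariances, so only the own-variance terms attenuate.
True-score variance = [24.6²·0.83 + 13.4²·0.82 + 3.5²·0.88 + 10.2²·0.56] + 1002.59 = 718.564 + 1002.59 = 1721.16.
Reliability = 1721.16 / 1903.6 = 0.904.

0.904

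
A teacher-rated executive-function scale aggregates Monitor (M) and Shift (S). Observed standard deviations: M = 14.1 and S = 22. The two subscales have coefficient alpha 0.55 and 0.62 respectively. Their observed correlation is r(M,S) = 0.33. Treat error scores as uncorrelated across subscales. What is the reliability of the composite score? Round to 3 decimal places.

0.692

Var(M+S) = 14.1² + 22² + 2·[14.1·22·0.33] = 682.81 + 204.732 = 887.542.
Under uncorrelated errors the observed covariances equal the true-score covariances, so only the own-variance terms attenuate.
True-score variance = [14.1²·0.55 + 22²·0.62] + 204.732 = 409.425 + 204.732 = 614.158.
Reliability = 614.158 / 887.542 = 0.692.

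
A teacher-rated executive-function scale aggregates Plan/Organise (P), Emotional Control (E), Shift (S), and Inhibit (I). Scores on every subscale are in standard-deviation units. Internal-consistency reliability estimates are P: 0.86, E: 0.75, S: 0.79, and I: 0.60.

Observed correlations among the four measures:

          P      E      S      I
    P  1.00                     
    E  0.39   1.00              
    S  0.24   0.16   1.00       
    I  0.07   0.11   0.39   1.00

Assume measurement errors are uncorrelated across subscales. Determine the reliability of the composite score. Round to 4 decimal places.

Var(P+E+S+I) = 4 + 2·[0.39 + 0.24 + 0.07 + 0.16 + 0.11 + 0.39] = 4 + 2.72 = 6.72.
Because errors are independent across components, Cov(Tᵢ,Tⱼ) = Cov(Xᵢ,Xⱼ); the off-diagonal part of the true-score variance is the same as above.
True-score variance = [0.86 + 0.75 + 0.79 + 0.60] + 2.72 = 3 + 2.72 = 5.72.
Reliability = 5.72 / 6.72 = 0.8512.

0.8512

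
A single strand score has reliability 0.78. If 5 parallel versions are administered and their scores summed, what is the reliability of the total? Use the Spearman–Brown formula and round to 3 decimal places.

0.947

ρ_k = kρ / (1 + (k−1)ρ) = 5·0.78 / (1 + 4·0.78) = 3.900 / 4.120 = 0.947.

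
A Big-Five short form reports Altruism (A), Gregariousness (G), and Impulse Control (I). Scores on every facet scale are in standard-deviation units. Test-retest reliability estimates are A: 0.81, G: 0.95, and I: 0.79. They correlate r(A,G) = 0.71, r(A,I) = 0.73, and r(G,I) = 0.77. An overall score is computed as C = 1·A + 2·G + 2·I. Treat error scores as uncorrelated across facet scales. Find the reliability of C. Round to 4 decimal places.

Var(C) = 1 + 2² + 2² + 2·[2·0.71 + 2·0.73 + 4·0.77] = 9 + 11.92 = 20.92.
Under uncorrelated errors the observed covariances equal the true-score covariances, so only the own-variance terms attenuate.
True-score variance = [0.81 + 2²·0.95 + 2²·0.79] + 11.92 = 7.77 + 11.92 = 19.69.
Reliability = 19.69 / 20.92 = 0.9412.

0.9412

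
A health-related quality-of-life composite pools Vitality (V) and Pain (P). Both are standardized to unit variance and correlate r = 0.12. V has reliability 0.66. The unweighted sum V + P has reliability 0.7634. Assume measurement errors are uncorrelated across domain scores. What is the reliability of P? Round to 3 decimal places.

0.810

Var(V+P) = 2 + 2·0.12 = 2.240.
True-score variance = ρ_V + ρ_P + 2·0.12, so 0.7634 = (0.66 + ρ_P + 0.24) / 2.240.
ρ_P = 0.7634·2.240 − 0.66 − 0.24 = 0.810.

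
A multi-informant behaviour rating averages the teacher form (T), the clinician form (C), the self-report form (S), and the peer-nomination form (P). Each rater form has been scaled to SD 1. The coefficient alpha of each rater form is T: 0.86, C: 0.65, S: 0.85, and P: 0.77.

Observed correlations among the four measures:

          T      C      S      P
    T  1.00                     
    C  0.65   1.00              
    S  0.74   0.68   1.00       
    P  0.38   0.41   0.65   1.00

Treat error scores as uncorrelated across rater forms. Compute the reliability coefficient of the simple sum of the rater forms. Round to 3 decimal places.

0.921

Var(T+C+S+P) = 4 + 2·[0.65 + 0.74 + 0.38 + 0.68 + 0.41 + 0.65] = 4 + 7.02 = 11.02.
With uncorrelated errors the cross-covariances are all true-score covariance, so they carry over unchanged; only the diagonal terms shrink to ρᵢσᵢ².
True-score variance = [0.86 + 0.65 + 0.85 + 0.77] + 7.02 = 3.13 + 7.02 = 10.15.
Reliability = 10.15 / 11.02 = 0.921.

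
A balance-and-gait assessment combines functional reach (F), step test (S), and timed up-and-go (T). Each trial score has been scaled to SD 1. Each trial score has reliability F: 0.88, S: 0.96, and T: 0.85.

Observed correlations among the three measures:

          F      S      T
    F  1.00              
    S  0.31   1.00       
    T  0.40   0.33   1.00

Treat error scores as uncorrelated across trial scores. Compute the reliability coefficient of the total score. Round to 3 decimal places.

0.939

Var(F+S+T) = 3 + 2·[0.31 + 0.40 + 0.33] = 3 + 2.08 = 5.08.
Because errors are independent across components, Cov(Tᵢ,Tⱼ) = Cov(Xᵢ,Xⱼ); the off-diagonal part of the true-score variance is the same as above.
True-score variance = [0.88 + 0.96 + 0.85] + 2.08 = 2.69 + 2.08 = 4.77.
Reliability = 4.77 / 5.08 = 0.939.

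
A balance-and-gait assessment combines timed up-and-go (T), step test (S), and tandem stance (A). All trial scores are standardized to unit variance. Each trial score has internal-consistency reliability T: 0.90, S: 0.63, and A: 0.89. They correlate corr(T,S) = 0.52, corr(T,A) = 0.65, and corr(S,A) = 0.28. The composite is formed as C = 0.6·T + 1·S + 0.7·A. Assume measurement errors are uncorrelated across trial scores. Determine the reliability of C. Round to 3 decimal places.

0.865

Var(C) = 0.6² + 1 + 0.7² + 2·[0.6·0.52 + 0.42·0.65 + 0.7·0.28] = 1.85 + 1.562 = 3.412.
With uncorrelated errors the cross-covariances are all true-score covariance, so they carry over unchanged; only the diagonal terms shrink to ρᵢσᵢ².
True-score variance = [0.6²·0.90 + 0.63 + 0.7²·0.89] + 1.562 = 1.3901 + 1.562 = 2.9521.
Reliability = 2.9521 / 3.412 = 0.865.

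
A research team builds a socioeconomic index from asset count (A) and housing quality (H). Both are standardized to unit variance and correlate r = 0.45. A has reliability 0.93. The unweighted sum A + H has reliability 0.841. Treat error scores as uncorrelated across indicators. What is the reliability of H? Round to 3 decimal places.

0.609

Var(A+H) = 2 + 2·0.45 = 2.900.
True-score variance = ρ_A + ρ_H + 2·0.45, so 0.841 = (0.93 + ρ_H + 0.90) / 2.900.
ρ_H = 0.841·2.900 − 0.93 − 0.90 = 0.609.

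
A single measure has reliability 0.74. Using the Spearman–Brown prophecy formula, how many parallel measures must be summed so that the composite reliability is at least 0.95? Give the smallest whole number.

7

k ≥ ρ*(1−ρ₁)/(ρ₁(1−ρ*)) = 0.95·0.26 / (0.74·0.05) = 6.676.
Smallest integer k = 7.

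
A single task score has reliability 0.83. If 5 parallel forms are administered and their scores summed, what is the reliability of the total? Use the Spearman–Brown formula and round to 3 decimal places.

0.961

ρ_k = kρ / (1 + (k−1)ρ) = 5·0.83 / (1 + 4·0.83) = 4.150 / 4.320 = 0.961.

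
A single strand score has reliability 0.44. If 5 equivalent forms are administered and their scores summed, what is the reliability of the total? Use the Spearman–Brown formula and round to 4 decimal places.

ρ_k = kρ / (1 + (k−1)ρ) = 5·0.44 / (1 + 4·0.44) = 2.200 / 2.760 = 0.7971.

0.7971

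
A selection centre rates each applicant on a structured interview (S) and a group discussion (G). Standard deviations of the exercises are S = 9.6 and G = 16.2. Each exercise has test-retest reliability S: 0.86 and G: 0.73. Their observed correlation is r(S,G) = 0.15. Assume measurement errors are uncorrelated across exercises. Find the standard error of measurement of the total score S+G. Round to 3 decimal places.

9.152

Var(total) = 354.6 + 46.656 = 401.256.
True-score variance = 270.839 + 46.656 = 317.495, so reliability = 0.7913.
Error variance = 401.256 − 317.495 = 83.7612; SEM = √83.7612 = 9.152.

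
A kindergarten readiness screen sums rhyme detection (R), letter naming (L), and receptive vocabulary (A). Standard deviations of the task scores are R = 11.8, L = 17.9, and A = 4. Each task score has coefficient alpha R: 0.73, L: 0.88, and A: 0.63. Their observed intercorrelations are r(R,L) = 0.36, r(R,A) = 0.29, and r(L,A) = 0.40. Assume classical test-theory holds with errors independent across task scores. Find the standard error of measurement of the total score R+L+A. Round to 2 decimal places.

9.05

Var(total) = 475.65 + 236.734 = 712.384.
True-score variance = 393.686 + 236.734 = 630.42, so reliability = 0.8849.
Error variance = 712.384 − 630.42 = 81.964; SEM = √81.964 = 9.05.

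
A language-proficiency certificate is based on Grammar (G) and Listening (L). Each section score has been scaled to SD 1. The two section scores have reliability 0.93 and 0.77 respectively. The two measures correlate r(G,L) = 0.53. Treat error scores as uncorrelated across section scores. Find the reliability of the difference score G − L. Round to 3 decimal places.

Var(G−L) = 1 + 1 − 2·0.53 = 2 − 1.06 = 0.94.
Because errors are independent across components, Cov(Tᵢ,Tⱼ) = Cov(Xᵢ,Xⱼ); the off-diagonal part of the true-score variance is the same as above.
True-score variance = [0.93 + 0.77] − 1.06 = 1.7 − 1.06 = 0.64.
Reliability = 0.64 / 0.94 = 0.681.

0.681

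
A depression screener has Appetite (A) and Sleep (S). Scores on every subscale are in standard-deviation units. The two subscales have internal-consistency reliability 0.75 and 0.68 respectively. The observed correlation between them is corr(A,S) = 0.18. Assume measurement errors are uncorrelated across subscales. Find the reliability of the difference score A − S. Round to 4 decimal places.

0.6524

Var(A−S) = 1 + 1 − 2·0.18 = 2 − 0.36 = 1.64.
Under uncorrelated errors the observed covariances equal the true-score covariances, so only the own-variance terms attenuate.
True-score variance = [0.75 + 0.68] − 0.36 = 1.43 − 0.36 = 1.07.
Reliability = 1.07 / 1.64 = 0.6524.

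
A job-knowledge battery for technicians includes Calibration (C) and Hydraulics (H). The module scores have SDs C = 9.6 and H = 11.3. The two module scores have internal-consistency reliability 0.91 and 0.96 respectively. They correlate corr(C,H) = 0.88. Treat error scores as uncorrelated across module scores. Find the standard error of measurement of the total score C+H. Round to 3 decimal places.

3.661

Var(total) = 219.85 + 190.925 = 410.775.
True-score variance = 206.448 + 190.925 = 397.373, so reliability = 0.9674.
Error variance = 410.775 − 397.373 = 13.402; SEM = √13.402 = 3.661.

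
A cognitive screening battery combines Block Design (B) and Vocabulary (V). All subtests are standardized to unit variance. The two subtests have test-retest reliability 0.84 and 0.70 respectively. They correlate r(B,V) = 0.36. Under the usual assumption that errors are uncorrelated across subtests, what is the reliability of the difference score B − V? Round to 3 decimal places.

Var(B−V) = 1 + 1 − 2·0.36 = 2 − 0.72 = 1.28.
Under uncorrelated errors the observed covariances equal the true-score covariances, so only the own-variance terms attenuate.
True-score variance = [0.84 + 0.70] − 0.72 = 1.54 − 0.72 = 0.82.
Reliability = 0.82 / 1.28 = 0.641.

0.641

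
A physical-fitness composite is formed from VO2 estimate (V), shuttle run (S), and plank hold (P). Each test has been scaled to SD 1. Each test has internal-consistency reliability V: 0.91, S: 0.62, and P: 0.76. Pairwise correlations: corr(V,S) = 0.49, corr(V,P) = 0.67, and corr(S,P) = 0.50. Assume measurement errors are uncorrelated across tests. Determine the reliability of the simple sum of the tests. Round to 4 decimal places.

0.8877

Var(V+S+P) = 3 + 2·[0.49 + 0.67 + 0.50] = 3 + 3.32 = 6.32.
With uncorrelated errors the cross-covariances are all true-score covariance, so they carry over unchanged; only the diagonal terms shrink to ρᵢσᵢ².
True-score variance = [0.91 + 0.62 + 0.76] + 3.32 = 2.29 + 3.32 = 5.61.
Reliability = 5.61 / 6.32 = 0.8877.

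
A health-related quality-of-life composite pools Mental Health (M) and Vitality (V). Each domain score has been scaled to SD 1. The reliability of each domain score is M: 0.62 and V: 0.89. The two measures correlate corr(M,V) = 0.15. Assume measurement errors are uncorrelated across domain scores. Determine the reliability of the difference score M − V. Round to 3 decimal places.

0.712

Var(M−V) = 1 + 1 − 2·0.15 = 2 − 0.3 = 1.7.
With uncorrelated errors the cross-covariances are all true-score covariance, so they carry over unchanged; only the diagonal terms shrink to ρᵢσᵢ².
True-score variance = [0.62 + 0.89] − 0.3 = 1.51 − 0.3 = 1.21.
Reliability = 1.21 / 1.7 = 0.712.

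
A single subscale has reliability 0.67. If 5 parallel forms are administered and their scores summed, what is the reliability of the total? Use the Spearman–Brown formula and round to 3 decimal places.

ρ_k = kρ / (1 + (k−1)ρ) = 5·0.67 / (1 + 4·0.67) = 3.350 / 3.680 = 0.910.

0.910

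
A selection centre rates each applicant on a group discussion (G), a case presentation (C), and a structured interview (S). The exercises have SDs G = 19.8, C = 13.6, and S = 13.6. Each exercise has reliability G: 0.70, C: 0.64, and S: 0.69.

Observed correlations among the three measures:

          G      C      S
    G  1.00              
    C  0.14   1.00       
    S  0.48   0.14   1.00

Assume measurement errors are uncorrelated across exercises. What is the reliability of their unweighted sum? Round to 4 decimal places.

Var(G+C+S) = 19.8² + 13.6² + 13.6² + 2·[19.8·13.6·0.14 + 19.8·13.6·0.48 + 13.6·13.6·0.14] = 761.96 + 385.696 = 1147.66.
Because errors are independent across components, Cov(Tᵢ,Tⱼ) = Cov(Xᵢ,Xⱼ); the off-diagonal part of the true-score variance is the same as above.
True-score variance = [19.8²·0.70 + 13.6²·0.64 + 13.6²·0.69] + 385.696 = 520.425 + 385.696 = 906.121.
Reliability = 906.121 / 1147.66 = 0.7895.

0.7895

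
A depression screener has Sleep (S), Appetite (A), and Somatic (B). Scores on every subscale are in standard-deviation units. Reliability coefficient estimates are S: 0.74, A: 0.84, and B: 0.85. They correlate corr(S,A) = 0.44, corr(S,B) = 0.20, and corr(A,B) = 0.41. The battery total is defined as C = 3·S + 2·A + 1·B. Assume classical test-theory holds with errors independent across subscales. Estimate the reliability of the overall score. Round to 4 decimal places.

Var(C) = 3² + 2² + 1 + 2·[6·0.44 + 3·0.20 + 2·0.41] = 14 + 8.12 = 22.12.
Because errors are independent across components, Cov(Tᵢ,Tⱼ) = Cov(Xᵢ,Xⱼ); the off-diagonal part of the true-score variance is the same as above.
True-score variance = [3²·0.74 + 2²·0.84 + 0.85] + 8.12 = 10.87 + 8.12 = 18.99.
Reliability = 18.99 / 22.12 = 0.8585.

0.8585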